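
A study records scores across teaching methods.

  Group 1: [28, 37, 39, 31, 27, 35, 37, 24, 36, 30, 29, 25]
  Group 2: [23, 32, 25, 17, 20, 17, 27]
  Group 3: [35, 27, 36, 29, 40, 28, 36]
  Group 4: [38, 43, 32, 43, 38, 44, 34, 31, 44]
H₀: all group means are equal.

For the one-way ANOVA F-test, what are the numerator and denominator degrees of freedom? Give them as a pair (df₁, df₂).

degrees of freedom = [3, 31]

k = 4 groups, N = 35 total
df = (k−1, N−k) = (4−1, 35−4) = (3, 31)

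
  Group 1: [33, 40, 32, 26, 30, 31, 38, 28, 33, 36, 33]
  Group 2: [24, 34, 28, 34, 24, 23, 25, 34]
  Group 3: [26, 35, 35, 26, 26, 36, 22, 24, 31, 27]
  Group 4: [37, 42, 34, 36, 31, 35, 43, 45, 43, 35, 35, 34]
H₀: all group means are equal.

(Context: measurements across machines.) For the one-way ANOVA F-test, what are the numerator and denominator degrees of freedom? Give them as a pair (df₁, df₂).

k = 4 groups, N = 41 total
df = (k−1, N−k) = (4−1, 41−4) = (3, 37)

degrees of freedom = [3, 37]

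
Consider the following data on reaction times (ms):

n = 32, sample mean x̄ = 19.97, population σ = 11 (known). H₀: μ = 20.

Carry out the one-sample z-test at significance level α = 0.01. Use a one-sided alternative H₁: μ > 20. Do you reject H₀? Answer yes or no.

reject H₀: no

SE = σ/√n = 11/√32 = 1.9445
z = (x̄−μ₀)/SE = (19.97−20)/1.9445 = -0.0154
p-value (one-sided, H₁ greater) = 0.50615
At α=0.01: p ≥ α → fail to reject H₀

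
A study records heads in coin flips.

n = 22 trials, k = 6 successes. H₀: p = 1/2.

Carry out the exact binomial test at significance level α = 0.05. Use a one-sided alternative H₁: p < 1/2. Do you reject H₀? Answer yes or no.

Exact binomial: n=22, k=6, p₀=1/2=0.5000
P(X≤6) from Σ C(n,i)·p₀^i·(1−p₀)^(n−i)
p-value (one-sided, H₁ less) = 0.02624
At α=0.05: p < α → reject H₀

reject H₀: yes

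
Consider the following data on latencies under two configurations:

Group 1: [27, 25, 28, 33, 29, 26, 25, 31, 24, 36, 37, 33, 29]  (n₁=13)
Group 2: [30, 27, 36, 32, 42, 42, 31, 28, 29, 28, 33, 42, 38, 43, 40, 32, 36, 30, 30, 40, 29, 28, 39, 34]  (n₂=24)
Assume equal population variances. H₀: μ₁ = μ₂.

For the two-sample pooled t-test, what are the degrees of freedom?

df = n₁ + n₂ − 2 = 13 + 24 − 2 = 35

degrees of freedom = 35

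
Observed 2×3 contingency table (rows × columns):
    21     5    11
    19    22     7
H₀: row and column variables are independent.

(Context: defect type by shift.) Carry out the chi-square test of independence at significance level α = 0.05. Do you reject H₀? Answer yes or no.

Row totals [37, 48], col totals [40, 27, 18], n=85
χ² = (21−17.41)²/17.41 + (5−11.75)²/11.75 + (11−7.84)²/7.84 + (19−22.59)²/22.59 + (22−15.25)²/15.25 + (7−10.16)²/10.16 = 10.4440
df = 2
p-value (upper-tail) = 0.00540
At α=0.05: p < α → reject H₀

reject H₀: yes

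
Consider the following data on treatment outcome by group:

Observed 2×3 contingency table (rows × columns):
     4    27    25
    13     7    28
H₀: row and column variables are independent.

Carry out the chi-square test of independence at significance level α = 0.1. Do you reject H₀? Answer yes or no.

Row totals [56, 48], col totals [17, 34, 53], n=104
χ² = (4−9.15)²/9.15 + (27−18.31)²/18.31 + (25−28.54)²/28.54 + (13−7.85)²/7.85 + (7−15.69)²/15.69 + (28−24.46)²/24.46 = 16.1796
df = 2
p-value (upper-tail) = 0.00031
At α=0.1: p < α → reject H₀

reject H₀: yes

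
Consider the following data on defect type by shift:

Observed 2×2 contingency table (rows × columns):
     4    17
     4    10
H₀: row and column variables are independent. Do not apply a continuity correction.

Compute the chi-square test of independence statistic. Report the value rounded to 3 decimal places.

test statistic = 0.432

Row totals [21, 14], col totals [8, 27], n=35
χ² = (4−4.80)²/4.80 + (17−16.20)²/16.20 + (4−3.20)²/3.20 + (10−10.80)²/10.80 = 0.4321
df = 1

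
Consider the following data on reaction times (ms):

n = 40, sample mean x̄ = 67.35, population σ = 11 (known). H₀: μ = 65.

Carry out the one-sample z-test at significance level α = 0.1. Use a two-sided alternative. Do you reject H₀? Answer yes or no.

SE = σ/√n = 11/√40 = 1.7393
z = (x̄−μ₀)/SE = (67.35−65)/1.7393 = 1.3512
p-value (two-sided) = 0.17665
At α=0.1: p ≥ α → fail to reject H₀

reject H₀: no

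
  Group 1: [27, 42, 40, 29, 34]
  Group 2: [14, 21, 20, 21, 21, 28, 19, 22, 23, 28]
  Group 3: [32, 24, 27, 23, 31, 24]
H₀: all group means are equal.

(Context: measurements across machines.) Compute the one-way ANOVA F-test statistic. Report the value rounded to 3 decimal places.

Group means [34.40, 21.70, 26.83], grand mean 26.190
SSB = Σnᵢ(x̄ᵢ−x̄)² = 541.105; SSW = ΣΣ(x−x̄ᵢ)² = 400.133
MSB = 541.105/2 = 270.5524; MSW = 400.133/18 = 22.2296
F = MSB/MSW = 12.1708
df = (2, 18)

test statistic = 12.171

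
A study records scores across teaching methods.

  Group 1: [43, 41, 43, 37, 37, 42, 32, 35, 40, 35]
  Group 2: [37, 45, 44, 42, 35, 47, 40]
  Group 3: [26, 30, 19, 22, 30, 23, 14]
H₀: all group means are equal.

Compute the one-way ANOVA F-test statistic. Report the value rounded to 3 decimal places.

test statistic = 31.482

Group means [38.50, 41.43, 23.43], grand mean 34.958
SSB = Σnᵢ(x̄ᵢ−x̄)² = 1349.030; SSW = ΣΣ(x−x̄ᵢ)² = 449.929
MSB = 1349.030/2 = 674.5149; MSW = 449.929/21 = 21.4252
F = MSB/MSW = 31.4824
df = (2, 21)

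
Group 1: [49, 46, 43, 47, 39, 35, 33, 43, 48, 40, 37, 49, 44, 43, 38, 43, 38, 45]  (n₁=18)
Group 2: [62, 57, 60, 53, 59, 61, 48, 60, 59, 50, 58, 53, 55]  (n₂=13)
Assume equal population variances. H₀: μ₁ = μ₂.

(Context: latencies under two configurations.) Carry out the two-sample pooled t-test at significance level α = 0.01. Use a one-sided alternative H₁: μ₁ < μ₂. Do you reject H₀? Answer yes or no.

reject H₀: yes

x̄₁=42.222, s₁=4.797, n₁=18
x̄₂=56.538, s₂=4.390, n₂=13
s_p² = [17·4.797² + 12·4.390²]/29 = 21.4601
SE = √(s_p²·(1/18+1/13)) = 1.6861
t = (42.222−56.538)/1.6861 = -8.4906
df = 29
p-value (one-sided, H₁ less) = 0.00000
At α=0.01: p < α → reject H₀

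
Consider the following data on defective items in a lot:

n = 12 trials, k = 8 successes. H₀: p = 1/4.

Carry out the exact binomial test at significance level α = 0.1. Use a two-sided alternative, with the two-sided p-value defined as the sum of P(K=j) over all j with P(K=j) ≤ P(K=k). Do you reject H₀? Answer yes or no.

Exact binomial: n=12, k=8, p₀=1/4=0.2500
P(X=j) = C(n,j)·p₀^j·(1−p₀)^(n−j); p = Σ P(X=j) over j with P(X=j) ≤ P(X=8)
p-value (two-sided) = 0.00278
At α=0.1: p < α → reject H₀

reject H₀: yes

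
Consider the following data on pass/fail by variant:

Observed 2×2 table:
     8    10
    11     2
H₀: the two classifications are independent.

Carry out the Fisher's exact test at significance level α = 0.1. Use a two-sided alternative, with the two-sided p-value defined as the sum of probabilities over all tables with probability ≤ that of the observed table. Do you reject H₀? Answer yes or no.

Margins: r₁=18, r₂=13, c₁=19, c₂=12, n=31
p_obs = C(18,8)·C(13,11)/C(31,19); sum pmf over tables with pmf ≤ p_obs
p-value (two-sided) = 0.03170
At α=0.1: p < α → reject H₀

reject H₀: yes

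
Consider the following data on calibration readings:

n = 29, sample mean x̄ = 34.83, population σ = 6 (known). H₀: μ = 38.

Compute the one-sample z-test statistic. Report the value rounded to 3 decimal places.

SE = σ/√n = 6/√29 = 1.1142
z = (x̄−μ₀)/SE = (34.83−38)/1.1142 = -2.8452

test statistic = -2.845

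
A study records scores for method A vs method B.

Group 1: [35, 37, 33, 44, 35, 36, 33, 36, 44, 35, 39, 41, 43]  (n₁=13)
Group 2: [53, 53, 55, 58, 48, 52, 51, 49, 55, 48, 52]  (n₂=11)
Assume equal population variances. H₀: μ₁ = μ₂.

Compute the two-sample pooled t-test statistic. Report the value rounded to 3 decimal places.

test statistic = -9.691

x̄₁=37.769, s₁=4.003, n₁=13
x̄₂=52.182, s₂=3.125, n₂=11
s_p² = [12·4.003² + 10·3.125²]/22 = 13.1793
SE = √(s_p²·(1/13+1/11)) = 1.4872
t = (37.769−52.182)/1.4872 = -9.6908
df = 22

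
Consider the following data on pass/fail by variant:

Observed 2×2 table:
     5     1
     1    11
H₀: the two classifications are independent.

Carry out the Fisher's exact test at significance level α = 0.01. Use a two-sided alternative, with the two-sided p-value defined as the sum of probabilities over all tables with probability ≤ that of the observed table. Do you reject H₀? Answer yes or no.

Margins: r₁=6, r₂=12, c₁=6, c₂=12, n=18
p_obs = C(6,5)·C(12,1)/C(18,6); sum pmf over tables with pmf ≤ p_obs
p-value (two-sided) = 0.00393
At α=0.01: p < α → reject H₀

reject H₀: yes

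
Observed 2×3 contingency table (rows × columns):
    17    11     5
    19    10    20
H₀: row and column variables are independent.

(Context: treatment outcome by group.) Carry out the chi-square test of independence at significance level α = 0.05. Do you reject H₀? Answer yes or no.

reject H₀: yes

Row totals [33, 49], col totals [36, 21, 25], n=82
χ² = (17−14.49)²/14.49 + (11−8.45)²/8.45 + (5−10.06)²/10.06 + (19−21.51)²/21.51 + (10−12.55)²/12.55 + (20−14.94)²/14.94 = 6.2757
df = 2
p-value (upper-tail) = 0.04338
At α=0.05: p < α → reject H₀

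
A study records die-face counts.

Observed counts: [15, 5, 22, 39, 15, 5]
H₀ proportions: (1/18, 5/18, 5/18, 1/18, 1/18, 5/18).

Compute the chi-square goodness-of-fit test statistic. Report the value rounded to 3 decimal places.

test statistic = 269.301

n = 101; E_i = n·p_i = [5.61, 28.06, 28.06, 5.61, 5.61, 28.06]
χ² = (15−5.61)²/5.61 + (5−28.06)²/28.06 + (22−28.06)²/28.06 + (39−5.61)²/5.61 + (15−5.61)²/5.61 + (5−28.06)²/28.06 = 269.3010
df = 5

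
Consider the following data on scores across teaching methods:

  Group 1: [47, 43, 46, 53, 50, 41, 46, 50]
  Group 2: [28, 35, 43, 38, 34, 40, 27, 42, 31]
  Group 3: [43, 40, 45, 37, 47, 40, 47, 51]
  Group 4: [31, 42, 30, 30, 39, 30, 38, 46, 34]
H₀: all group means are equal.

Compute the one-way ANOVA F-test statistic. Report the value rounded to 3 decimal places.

test statistic = 10.735

Group means [47.00, 35.33, 43.75, 35.56], grand mean 40.118
SSB = Σnᵢ(x̄ᵢ−x̄)² = 877.807; SSW = ΣΣ(x−x̄ᵢ)² = 817.722
MSB = 877.807/3 = 292.6024; MSW = 817.722/30 = 27.2574
F = MSB/MSW = 10.7348
df = (3, 30)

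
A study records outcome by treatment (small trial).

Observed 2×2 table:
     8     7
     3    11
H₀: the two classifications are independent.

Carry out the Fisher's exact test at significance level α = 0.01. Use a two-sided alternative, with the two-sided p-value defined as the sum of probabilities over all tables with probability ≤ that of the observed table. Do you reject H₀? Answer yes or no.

reject H₀: no

Margins: r₁=15, r₂=14, c₁=11, c₂=18, n=29
p_obs = C(15,8)·C(14,3)/C(29,11); sum pmf over tables with pmf ≤ p_obs
p-value (two-sided) = 0.12814
At α=0.01: p ≥ α → fail to reject H₀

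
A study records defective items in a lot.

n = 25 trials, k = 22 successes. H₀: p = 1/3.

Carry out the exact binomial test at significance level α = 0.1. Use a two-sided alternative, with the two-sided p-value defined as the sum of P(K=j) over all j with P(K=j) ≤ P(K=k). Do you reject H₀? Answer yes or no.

reject H₀: yes

Exact binomial: n=25, k=22, p₀=1/3=0.3333
P(X=j) = C(n,j)·p₀^j·(1−p₀)^(n−j); p = Σ P(X=j) over j with P(X=j) ≤ P(X=22)
p-value (two-sided) = 0.00000
At α=0.1: p < α → reject H₀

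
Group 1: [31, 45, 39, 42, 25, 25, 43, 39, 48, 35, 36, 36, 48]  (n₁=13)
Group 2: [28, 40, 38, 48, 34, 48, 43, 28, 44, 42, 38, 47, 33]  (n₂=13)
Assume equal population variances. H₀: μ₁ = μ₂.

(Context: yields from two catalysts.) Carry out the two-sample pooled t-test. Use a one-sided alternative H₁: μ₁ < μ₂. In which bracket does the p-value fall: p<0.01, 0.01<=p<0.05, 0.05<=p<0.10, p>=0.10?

p-value bracket: p>=0.10

x̄₁=37.846, s₁=7.614, n₁=13
x̄₂=39.308, s₂=6.957, n₂=13
s_p² = [12·7.614² + 12·6.957²]/24 = 53.1859
SE = √(s_p²·(1/13+1/13)) = 2.8605
t = (37.846−39.308)/2.8605 = -0.5109
df = 24
p-value (one-sided, H₁ less) = 0.30703
→ bracket: p>=0.10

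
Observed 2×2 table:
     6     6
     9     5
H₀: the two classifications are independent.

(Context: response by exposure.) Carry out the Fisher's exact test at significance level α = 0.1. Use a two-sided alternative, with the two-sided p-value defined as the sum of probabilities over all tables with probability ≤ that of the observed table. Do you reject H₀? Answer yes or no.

reject H₀: no

Margins: r₁=12, r₂=14, c₁=15, c₂=11, n=26
p_obs = C(12,6)·C(14,9)/C(26,15); sum pmf over tables with pmf ≤ p_obs
p-value (two-sided) = 0.69217
At α=0.1: p ≥ α → fail to reject H₀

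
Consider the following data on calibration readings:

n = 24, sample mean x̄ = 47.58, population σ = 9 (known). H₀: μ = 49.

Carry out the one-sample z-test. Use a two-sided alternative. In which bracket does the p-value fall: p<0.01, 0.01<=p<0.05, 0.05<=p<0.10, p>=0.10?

SE = σ/√n = 9/√24 = 1.8371
z = (x̄−μ₀)/SE = (47.58−49)/1.8371 = -0.7730
p-value (two-sided) = 0.43955
→ bracket: p>=0.10

p-value bracket: p>=0.10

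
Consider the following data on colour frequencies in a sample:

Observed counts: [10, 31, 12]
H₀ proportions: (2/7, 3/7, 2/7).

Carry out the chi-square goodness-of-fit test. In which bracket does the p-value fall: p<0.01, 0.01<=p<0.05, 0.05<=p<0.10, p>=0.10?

p-value bracket: 0.05<=p<0.10

n = 53; E_i = n·p_i = [15.14, 22.71, 15.14]
χ² = (10−15.14)²/15.14 + (31−22.71)²/22.71 + (12−15.14)²/15.14 = 5.4214
df = 2
p-value (upper-tail) = 0.06649
→ bracket: 0.05<=p<0.10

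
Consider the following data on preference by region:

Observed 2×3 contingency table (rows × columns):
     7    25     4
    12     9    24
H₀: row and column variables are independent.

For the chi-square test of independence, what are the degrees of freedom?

degrees of freedom = 2

df = (r−1)(c−1) = (2−1)·(3−1) = 2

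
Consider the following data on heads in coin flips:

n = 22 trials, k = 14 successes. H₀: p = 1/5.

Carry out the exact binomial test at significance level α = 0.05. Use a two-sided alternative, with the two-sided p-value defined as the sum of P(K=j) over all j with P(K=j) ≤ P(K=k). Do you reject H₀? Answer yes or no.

reject H₀: yes

Exact binomial: n=22, k=14, p₀=1/5=0.2000
P(X=j) = C(n,j)·p₀^j·(1−p₀)^(n−j); p = Σ P(X=j) over j with P(X=j) ≤ P(X=14)
p-value (two-sided) = 0.00001
At α=0.05: p < α → reject H₀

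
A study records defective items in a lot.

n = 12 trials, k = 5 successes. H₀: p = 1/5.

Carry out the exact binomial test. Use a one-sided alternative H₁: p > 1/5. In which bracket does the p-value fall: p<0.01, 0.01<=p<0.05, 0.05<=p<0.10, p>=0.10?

p-value bracket: 0.05<=p<0.10

Exact binomial: n=12, k=5, p₀=1/5=0.2000
P(X≥5) from Σ C(n,i)·p₀^i·(1−p₀)^(n−i)
p-value (one-sided, H₁ greater) = 0.07256
→ bracket: 0.05<=p<0.10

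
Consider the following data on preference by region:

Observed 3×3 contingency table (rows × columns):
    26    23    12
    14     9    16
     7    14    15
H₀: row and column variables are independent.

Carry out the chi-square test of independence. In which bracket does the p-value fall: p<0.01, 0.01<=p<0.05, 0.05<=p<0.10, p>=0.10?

Row totals [61, 39, 36], col totals [47, 46, 43], n=136
χ² = (26−21.08)²/21.08 + (23−20.63)²/20.63 + (12−19.29)²/19.29 + (14−13.48)²/13.48 + (9−13.19)²/13.19 + (16−12.33)²/12.33 + (7−12.44)²/12.44 + (14−12.18)²/12.18 + (15−11.38)²/11.38 = 10.4188
df = 4
p-value (upper-tail) = 0.03393
→ bracket: 0.01<=p<0.05

p-value bracket: 0.01<=p<0.05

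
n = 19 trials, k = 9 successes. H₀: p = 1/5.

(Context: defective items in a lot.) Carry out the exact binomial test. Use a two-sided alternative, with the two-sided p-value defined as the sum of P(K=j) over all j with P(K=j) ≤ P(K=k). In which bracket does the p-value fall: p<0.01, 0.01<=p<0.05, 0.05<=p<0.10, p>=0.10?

Exact binomial: n=19, k=9, p₀=1/5=0.2000
P(X=j) = C(n,j)·p₀^j·(1−p₀)^(n−j); p = Σ P(X=j) over j with P(X=j) ≤ P(X=9)
p-value (two-sided) = 0.00666
→ bracket: p<0.01

p-value bracket: p<0.01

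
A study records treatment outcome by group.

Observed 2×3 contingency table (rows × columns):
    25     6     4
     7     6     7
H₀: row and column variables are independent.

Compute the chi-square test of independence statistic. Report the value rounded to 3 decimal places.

test statistic = 7.403

Row totals [35, 20], col totals [32, 12, 11], n=55
χ² = (25−20.36)²/20.36 + (6−7.64)²/7.64 + (4−7.00)²/7.00 + (7−11.64)²/11.64 + (6−4.36)²/4.36 + (7−4.00)²/4.00 = 7.4029
df = 2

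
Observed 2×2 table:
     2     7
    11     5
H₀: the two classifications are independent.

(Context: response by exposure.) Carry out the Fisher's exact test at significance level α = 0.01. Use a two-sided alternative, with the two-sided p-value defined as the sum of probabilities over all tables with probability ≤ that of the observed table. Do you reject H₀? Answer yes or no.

Margins: r₁=9, r₂=16, c₁=13, c₂=12, n=25
p_obs = C(9,2)·C(16,11)/C(25,13); sum pmf over tables with pmf ≤ p_obs
p-value (two-sided) = 0.04141
At α=0.01: p ≥ α → fail to reject H₀

reject H₀: no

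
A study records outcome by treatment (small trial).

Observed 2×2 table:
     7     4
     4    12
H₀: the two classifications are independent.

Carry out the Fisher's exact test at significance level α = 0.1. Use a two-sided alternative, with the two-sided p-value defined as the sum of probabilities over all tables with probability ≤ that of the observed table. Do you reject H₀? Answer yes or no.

reject H₀: yes

Margins: r₁=11, r₂=16, c₁=11, c₂=16, n=27
p_obs = C(11,7)·C(16,4)/C(27,11); sum pmf over tables with pmf ≤ p_obs
p-value (two-sided) = 0.06076
At α=0.1: p < α → reject H₀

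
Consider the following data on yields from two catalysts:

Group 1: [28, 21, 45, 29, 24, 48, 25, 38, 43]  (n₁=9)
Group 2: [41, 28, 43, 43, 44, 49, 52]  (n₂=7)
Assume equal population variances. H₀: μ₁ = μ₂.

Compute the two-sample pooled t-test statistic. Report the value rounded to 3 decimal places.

x̄₁=33.444, s₁=10.138, n₁=9
x̄₂=42.857, s₂=7.603, n₂=7
s_p² = [8·10.138² + 6·7.603²]/14 = 83.5057
SE = √(s_p²·(1/9+1/7)) = 4.6052
t = (33.444−42.857)/4.6052 = -2.0439
df = 14

test statistic = -2.044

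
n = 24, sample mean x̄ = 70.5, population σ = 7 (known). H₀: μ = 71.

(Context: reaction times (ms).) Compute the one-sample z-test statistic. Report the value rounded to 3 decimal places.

SE = σ/√n = 7/√24 = 1.4289
z = (x̄−μ₀)/SE = (70.5−71)/1.4289 = -0.3499

test statistic = -0.350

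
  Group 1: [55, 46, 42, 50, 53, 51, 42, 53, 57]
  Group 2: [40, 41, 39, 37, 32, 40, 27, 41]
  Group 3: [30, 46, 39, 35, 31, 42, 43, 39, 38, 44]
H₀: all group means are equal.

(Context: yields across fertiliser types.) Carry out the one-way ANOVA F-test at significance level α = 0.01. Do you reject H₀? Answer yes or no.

Group means [49.89, 37.12, 38.70], grand mean 41.963
SSB = Σnᵢ(x̄ᵢ−x̄)² = 859.099; SSW = ΣΣ(x−x̄ᵢ)² = 675.864
MSB = 859.099/2 = 429.5495; MSW = 675.864/24 = 28.1610
F = MSB/MSW = 15.2534
df = (2, 24)
p-value (upper-tail) = 0.00005
At α=0.01: p < α → reject H₀

reject H₀: yes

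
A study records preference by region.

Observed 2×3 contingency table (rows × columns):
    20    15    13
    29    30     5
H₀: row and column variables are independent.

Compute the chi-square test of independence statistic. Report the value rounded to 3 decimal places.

test statistic = 8.088

Row totals [48, 64], col totals [49, 45, 18], n=112
χ² = (20−21.00)²/21.00 + (15−19.29)²/19.29 + (13−7.71)²/7.71 + (29−28.00)²/28.00 + (30−25.71)²/25.71 + (5−10.29)²/10.29 = 8.0880
df = 2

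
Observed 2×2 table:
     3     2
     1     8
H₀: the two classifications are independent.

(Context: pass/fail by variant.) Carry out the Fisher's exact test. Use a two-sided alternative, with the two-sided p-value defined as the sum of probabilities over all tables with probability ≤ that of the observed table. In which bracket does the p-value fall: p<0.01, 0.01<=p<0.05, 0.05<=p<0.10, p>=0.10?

p-value bracket: 0.05<=p<0.10

Margins: r₁=5, r₂=9, c₁=4, c₂=10, n=14
p_obs = C(5,3)·C(9,1)/C(14,4); sum pmf over tables with pmf ≤ p_obs
p-value (two-sided) = 0.09491
→ bracket: 0.05<=p<0.10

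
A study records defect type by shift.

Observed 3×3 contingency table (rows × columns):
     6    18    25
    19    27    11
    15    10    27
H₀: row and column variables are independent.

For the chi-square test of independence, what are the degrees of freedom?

df = (r−1)(c−1) = (3−1)·(3−1) = 4

degrees of freedom = 4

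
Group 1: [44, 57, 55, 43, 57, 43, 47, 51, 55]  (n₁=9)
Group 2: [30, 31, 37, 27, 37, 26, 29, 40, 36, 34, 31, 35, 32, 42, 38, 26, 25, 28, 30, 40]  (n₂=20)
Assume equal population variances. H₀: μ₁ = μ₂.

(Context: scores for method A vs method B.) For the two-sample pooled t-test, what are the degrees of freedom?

degrees of freedom = 27

df = n₁ + n₂ − 2 = 9 + 20 − 2 = 27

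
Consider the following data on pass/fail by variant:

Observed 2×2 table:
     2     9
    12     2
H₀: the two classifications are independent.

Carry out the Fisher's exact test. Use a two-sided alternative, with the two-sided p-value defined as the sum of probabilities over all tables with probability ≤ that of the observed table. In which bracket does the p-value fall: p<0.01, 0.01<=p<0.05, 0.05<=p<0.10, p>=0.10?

p-value bracket: p<0.01

Margins: r₁=11, r₂=14, c₁=14, c₂=11, n=25
p_obs = C(11,2)·C(14,12)/C(25,14); sum pmf over tables with pmf ≤ p_obs
p-value (two-sided) = 0.00124
→ bracket: p<0.01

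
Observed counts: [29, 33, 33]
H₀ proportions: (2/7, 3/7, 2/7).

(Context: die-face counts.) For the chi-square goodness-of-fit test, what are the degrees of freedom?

df = k − 1 = 3 − 1 = 2

degrees of freedom = 2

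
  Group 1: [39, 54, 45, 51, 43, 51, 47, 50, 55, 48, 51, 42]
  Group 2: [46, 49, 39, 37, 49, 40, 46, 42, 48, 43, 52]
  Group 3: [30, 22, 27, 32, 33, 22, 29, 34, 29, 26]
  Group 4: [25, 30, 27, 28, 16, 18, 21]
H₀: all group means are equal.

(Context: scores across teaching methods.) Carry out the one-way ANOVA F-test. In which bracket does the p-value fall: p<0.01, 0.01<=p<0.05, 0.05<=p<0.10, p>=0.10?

p-value bracket: p<0.01

Group means [48.00, 44.64, 28.40, 23.57], grand mean 37.900
SSB = Σnᵢ(x̄ᵢ−x̄)² = 4062.940; SSW = ΣΣ(x−x̄ᵢ)² = 824.660
MSB = 4062.940/3 = 1354.3134; MSW = 824.660/36 = 22.9072
F = MSB/MSW = 59.1217
df = (3, 36)
p-value (upper-tail) = 0.00000
→ bracket: p<0.01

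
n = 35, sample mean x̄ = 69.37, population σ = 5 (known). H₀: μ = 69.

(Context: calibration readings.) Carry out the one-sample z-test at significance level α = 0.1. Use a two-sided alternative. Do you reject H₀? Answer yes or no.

reject H₀: no

SE = σ/√n = 5/√35 = 0.8452
z = (x̄−μ₀)/SE = (69.37−69)/0.8452 = 0.4378
p-value (two-sided) = 0.66154
At α=0.1: p ≥ α → fail to reject H₀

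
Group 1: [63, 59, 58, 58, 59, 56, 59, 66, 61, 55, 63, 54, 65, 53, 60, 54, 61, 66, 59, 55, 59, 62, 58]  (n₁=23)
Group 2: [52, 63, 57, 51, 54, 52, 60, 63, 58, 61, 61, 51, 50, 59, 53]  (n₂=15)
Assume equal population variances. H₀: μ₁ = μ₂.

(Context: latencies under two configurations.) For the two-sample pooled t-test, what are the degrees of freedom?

degrees of freedom = 36

df = n₁ + n₂ − 2 = 23 + 15 − 2 = 36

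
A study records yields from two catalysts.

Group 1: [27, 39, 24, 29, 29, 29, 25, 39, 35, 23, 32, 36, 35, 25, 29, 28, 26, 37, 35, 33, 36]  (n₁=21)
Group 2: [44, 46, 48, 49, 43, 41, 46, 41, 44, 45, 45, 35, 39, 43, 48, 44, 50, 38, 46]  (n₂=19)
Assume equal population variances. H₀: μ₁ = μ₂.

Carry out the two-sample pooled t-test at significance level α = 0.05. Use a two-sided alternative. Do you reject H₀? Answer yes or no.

reject H₀: yes

x̄₁=31.000, s₁=5.089, n₁=21
x̄₂=43.947, s₂=3.865, n₂=19
s_p² = [20·5.089² + 18·3.865²]/38 = 20.7091
SE = √(s_p²·(1/21+1/19)) = 1.4409
t = (31.000−43.947)/1.4409 = -8.9858
df = 38
p-value (two-sided) = 0.00000
At α=0.05: p < α → reject H₀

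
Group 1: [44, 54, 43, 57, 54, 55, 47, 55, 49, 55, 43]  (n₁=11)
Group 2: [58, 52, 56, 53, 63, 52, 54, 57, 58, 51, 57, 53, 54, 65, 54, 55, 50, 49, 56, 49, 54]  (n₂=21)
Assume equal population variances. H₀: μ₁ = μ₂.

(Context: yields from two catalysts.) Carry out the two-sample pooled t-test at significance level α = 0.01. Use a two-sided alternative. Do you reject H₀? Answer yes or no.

reject H₀: no

x̄₁=50.545, s₁=5.447, n₁=11
x̄₂=54.762, s₂=4.085, n₂=21
s_p² = [10·5.447² + 20·4.085²]/30 = 21.0179
SE = √(s_p²·(1/11+1/21)) = 1.7063
t = (50.545−54.762)/1.7063 = -2.4711
df = 30
p-value (two-sided) = 0.01937
At α=0.01: p ≥ α → fail to reject H₀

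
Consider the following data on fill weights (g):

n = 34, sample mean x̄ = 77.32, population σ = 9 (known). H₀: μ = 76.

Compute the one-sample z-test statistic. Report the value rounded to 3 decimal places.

test statistic = 0.855

SE = σ/√n = 9/√34 = 1.5435
z = (x̄−μ₀)/SE = (77.32−76)/1.5435 = 0.8552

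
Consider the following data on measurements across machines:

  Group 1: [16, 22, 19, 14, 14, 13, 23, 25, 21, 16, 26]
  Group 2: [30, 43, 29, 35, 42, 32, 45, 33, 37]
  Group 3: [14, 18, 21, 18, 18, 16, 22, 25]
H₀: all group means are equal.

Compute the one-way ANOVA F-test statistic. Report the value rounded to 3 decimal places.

test statistic = 38.935

Group means [19.00, 36.22, 19.00], grand mean 24.536
SSB = Σnᵢ(x̄ᵢ−x̄)² = 1811.409; SSW = ΣΣ(x−x̄ᵢ)² = 581.556
MSB = 1811.409/2 = 905.7044; MSW = 581.556/25 = 23.2622
F = MSB/MSW = 38.9346
df = (2, 25)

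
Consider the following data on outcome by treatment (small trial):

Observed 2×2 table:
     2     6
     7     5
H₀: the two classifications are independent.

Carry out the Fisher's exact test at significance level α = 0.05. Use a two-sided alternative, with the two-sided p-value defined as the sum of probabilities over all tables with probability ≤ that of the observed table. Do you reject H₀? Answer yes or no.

Margins: r₁=8, r₂=12, c₁=9, c₂=11, n=20
p_obs = C(8,2)·C(12,7)/C(20,9); sum pmf over tables with pmf ≤ p_obs
p-value (two-sided) = 0.19681
At α=0.05: p ≥ α → fail to reject H₀

reject H₀: no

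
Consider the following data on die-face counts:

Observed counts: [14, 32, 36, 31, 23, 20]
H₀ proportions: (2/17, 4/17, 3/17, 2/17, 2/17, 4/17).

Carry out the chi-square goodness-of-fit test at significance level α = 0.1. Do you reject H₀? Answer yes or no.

reject H₀: yes

n = 156; E_i = n·p_i = [18.35, 36.71, 27.53, 18.35, 18.35, 36.71]
χ² = (14−18.35)²/18.35 + (32−36.71)²/36.71 + (36−27.53)²/27.53 + (31−18.35)²/18.35 + (23−18.35)²/18.35 + (20−36.71)²/36.71 = 21.7372
df = 5
p-value (upper-tail) = 0.00059
At α=0.1: p < α → reject H₀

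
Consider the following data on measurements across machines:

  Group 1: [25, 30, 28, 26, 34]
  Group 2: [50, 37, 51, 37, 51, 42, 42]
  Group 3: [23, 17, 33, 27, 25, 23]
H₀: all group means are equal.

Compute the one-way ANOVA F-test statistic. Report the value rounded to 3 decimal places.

Group means [28.60, 44.29, 24.67], grand mean 33.389
SSB = Σnᵢ(x̄ᵢ−x̄)² = 1402.316; SSW = ΣΣ(x−x̄ᵢ)² = 429.962
MSB = 1402.316/2 = 701.1579; MSW = 429.962/15 = 28.6641
F = MSB/MSW = 24.4612
df = (2, 15)

test statistic = 24.461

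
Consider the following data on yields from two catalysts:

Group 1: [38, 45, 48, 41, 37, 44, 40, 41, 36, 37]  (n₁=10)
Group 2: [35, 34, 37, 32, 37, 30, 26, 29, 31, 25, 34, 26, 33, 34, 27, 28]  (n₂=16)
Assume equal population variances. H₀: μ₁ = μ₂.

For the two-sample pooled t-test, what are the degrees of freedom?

df = n₁ + n₂ − 2 = 10 + 16 − 2 = 24

degrees of freedom = 24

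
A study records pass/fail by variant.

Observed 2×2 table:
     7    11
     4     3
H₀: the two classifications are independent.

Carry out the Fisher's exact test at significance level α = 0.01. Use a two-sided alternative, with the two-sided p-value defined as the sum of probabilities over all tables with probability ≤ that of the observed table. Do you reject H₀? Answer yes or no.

Margins: r₁=18, r₂=7, c₁=11, c₂=14, n=25
p_obs = C(18,7)·C(7,4)/C(25,11); sum pmf over tables with pmf ≤ p_obs
p-value (two-sided) = 0.65641
At α=0.01: p ≥ α → fail to reject H₀

reject H₀: no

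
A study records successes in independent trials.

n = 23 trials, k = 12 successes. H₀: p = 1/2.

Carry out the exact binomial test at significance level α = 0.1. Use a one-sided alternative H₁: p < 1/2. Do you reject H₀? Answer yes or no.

Exact binomial: n=23, k=12, p₀=1/2=0.5000
P(X≤12) from Σ C(n,i)·p₀^i·(1−p₀)^(n−i)
p-value (one-sided, H₁ less) = 0.66118
At α=0.1: p ≥ α → fail to reject H₀

reject H₀: no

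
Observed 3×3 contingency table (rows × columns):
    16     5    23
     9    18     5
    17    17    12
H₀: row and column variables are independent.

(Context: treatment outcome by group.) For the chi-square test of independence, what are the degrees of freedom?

degrees of freedom = 4

df = (r−1)(c−1) = (3−1)·(3−1) = 4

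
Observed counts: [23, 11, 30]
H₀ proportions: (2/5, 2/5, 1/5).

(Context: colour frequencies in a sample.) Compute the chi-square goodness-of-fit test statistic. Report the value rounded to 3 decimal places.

test statistic = 31.703

n = 64; E_i = n·p_i = [25.60, 25.60, 12.80]
χ² = (23−25.60)²/25.60 + (11−25.60)²/25.60 + (30−12.80)²/12.80 = 31.7031
df = 2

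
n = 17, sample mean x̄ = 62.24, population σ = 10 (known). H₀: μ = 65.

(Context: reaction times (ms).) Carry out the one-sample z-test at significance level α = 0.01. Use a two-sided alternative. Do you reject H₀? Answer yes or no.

SE = σ/√n = 10/√17 = 2.4254
z = (x̄−μ₀)/SE = (62.24−65)/2.4254 = -1.1380
p-value (two-sided) = 0.25513
At α=0.01: p ≥ α → fail to reject H₀

reject H₀: no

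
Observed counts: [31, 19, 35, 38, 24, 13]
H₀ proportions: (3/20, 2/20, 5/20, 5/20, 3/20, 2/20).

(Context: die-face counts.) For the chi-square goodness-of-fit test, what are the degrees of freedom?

df = k − 1 = 6 − 1 = 5

degrees of freedom = 5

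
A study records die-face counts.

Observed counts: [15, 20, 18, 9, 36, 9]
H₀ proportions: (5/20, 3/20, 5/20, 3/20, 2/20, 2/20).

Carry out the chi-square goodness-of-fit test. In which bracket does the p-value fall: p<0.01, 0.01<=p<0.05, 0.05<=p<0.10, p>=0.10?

p-value bracket: p<0.01

n = 107; E_i = n·p_i = [26.75, 16.05, 26.75, 16.05, 10.70, 10.70]
χ² = (15−26.75)²/26.75 + (20−16.05)²/16.05 + (18−26.75)²/26.75 + (9−16.05)²/16.05 + (36−10.70)²/10.70 + (9−10.70)²/10.70 = 72.1838
df = 5
p-value (upper-tail) = 0.00000
→ bracket: p<0.01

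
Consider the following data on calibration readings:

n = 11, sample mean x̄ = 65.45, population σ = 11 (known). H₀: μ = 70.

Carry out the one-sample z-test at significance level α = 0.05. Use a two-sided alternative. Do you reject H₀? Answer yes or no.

reject H₀: no

SE = σ/√n = 11/√11 = 3.3166
z = (x̄−μ₀)/SE = (65.45−70)/3.3166 = -1.3719
p-value (two-sided) = 0.17010
At α=0.05: p ≥ α → fail to reject H₀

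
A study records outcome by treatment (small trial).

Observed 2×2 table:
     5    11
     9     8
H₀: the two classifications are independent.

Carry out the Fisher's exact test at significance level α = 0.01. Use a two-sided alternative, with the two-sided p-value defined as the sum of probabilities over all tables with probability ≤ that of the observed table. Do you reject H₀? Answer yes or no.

Margins: r₁=16, r₂=17, c₁=14, c₂=19, n=33
p_obs = C(16,5)·C(17,9)/C(33,14); sum pmf over tables with pmf ≤ p_obs
p-value (two-sided) = 0.29600
At α=0.01: p ≥ α → fail to reject H₀

reject H₀: no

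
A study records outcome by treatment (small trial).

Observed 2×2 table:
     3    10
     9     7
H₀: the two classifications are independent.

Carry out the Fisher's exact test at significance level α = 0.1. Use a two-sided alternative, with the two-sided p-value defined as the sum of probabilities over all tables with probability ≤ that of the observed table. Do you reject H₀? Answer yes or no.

reject H₀: no

Margins: r₁=13, r₂=16, c₁=12, c₂=17, n=29
p_obs = C(13,3)·C(16,9)/C(29,12); sum pmf over tables with pmf ≤ p_obs
p-value (two-sided) = 0.12975
At α=0.1: p ≥ α → fail to reject H₀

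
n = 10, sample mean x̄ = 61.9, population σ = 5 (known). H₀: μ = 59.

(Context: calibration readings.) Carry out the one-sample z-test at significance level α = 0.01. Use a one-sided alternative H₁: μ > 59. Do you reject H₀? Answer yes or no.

reject H₀: no

SE = σ/√n = 5/√10 = 1.5811
z = (x̄−μ₀)/SE = (61.9−59)/1.5811 = 1.8341
p-value (one-sided, H₁ greater) = 0.03332
At α=0.01: p ≥ α → fail to reject H₀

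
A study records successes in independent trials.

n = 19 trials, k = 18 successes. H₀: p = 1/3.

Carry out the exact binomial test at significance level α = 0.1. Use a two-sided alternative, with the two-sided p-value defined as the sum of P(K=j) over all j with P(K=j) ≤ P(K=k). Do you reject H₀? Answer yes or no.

Exact binomial: n=19, k=18, p₀=1/3=0.3333
P(X=j) = C(n,j)·p₀^j·(1−p₀)^(n−j); p = Σ P(X=j) over j with P(X=j) ≤ P(X=18)
p-value (two-sided) = 0.00000
At α=0.1: p < α → reject H₀

reject H₀: yes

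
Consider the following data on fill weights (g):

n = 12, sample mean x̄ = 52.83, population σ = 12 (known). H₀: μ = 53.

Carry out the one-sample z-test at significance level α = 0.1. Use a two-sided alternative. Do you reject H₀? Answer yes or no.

SE = σ/√n = 12/√12 = 3.4641
z = (x̄−μ₀)/SE = (52.83−53)/3.4641 = -0.0491
p-value (two-sided) = 0.96086
At α=0.1: p ≥ α → fail to reject H₀

reject H₀: no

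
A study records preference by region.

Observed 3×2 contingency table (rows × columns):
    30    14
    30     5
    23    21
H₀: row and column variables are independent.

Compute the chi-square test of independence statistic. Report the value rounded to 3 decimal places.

test statistic = 9.950

Row totals [44, 35, 44], col totals [83, 40], n=123
χ² = (30−29.69)²/29.69 + (14−14.31)²/14.31 + (30−23.62)²/23.62 + (5−11.38)²/11.38 + (23−29.69)²/29.69 + (21−14.31)²/14.31 = 9.9497
df = 2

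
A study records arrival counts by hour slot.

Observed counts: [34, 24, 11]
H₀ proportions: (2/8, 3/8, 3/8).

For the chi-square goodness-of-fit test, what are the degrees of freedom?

df = k − 1 = 3 − 1 = 2

degrees of freedom = 2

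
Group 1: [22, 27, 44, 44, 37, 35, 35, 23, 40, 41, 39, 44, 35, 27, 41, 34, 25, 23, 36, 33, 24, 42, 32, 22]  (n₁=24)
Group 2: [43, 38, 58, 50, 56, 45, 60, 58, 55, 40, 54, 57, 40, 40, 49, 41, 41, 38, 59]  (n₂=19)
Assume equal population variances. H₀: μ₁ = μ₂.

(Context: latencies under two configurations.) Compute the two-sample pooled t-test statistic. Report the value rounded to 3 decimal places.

x̄₁=33.542, s₁=7.656, n₁=24
x̄₂=48.526, s₂=8.228, n₂=19
s_p² = [23·7.656² + 18·8.228²]/41 = 62.6023
SE = √(s_p²·(1/24+1/19)) = 2.4297
t = (33.542−48.526)/2.4297 = -6.1674
df = 41

test statistic = -6.167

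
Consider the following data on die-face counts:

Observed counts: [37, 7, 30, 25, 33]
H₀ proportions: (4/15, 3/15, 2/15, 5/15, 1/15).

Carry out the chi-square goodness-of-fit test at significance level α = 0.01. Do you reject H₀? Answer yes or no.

reject H₀: yes

n = 132; E_i = n·p_i = [35.20, 26.40, 17.60, 44.00, 8.80]
χ² = (37−35.20)²/35.20 + (7−26.40)²/26.40 + (30−17.60)²/17.60 + (25−44.00)²/44.00 + (33−8.80)²/8.80 = 97.8390
df = 4
p-value (upper-tail) = 0.00000
At α=0.01: p < α → reject H₀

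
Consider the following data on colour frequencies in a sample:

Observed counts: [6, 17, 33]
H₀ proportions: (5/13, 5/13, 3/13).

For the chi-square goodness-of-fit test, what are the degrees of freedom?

df = k − 1 = 3 − 1 = 2

degrees of freedom = 2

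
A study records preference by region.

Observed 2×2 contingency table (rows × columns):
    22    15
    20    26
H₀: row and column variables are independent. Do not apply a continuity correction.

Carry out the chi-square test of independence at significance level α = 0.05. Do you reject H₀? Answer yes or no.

reject H₀: no

Row totals [37, 46], col totals [42, 41], n=83
χ² = (22−18.72)²/18.72 + (15−18.28)²/18.28 + (20−23.28)²/23.28 + (26−22.72)²/22.72 = 2.0952
df = 1
p-value (upper-tail) = 0.14776
At α=0.05: p ≥ α → fail to reject H₀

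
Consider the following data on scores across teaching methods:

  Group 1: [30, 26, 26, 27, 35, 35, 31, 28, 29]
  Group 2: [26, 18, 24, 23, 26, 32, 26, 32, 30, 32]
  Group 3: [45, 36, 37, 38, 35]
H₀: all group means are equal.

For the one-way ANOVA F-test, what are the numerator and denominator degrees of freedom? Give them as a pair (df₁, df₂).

degrees of freedom = [2, 21]

k = 3 groups, N = 24 total
df = (k−1, N−k) = (3−1, 24−3) = (2, 21)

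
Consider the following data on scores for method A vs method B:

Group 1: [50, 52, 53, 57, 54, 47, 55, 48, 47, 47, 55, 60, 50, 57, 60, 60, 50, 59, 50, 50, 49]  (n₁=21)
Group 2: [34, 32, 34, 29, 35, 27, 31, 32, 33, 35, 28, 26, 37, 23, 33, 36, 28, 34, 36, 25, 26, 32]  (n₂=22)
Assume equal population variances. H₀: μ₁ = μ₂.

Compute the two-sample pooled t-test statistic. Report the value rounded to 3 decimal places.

test statistic = 16.482

x̄₁=52.857, s₁=4.575, n₁=21
x̄₂=31.182, s₂=4.043, n₂=22
s_p² = [20·4.575² + 21·4.043²]/41 = 18.5816
SE = √(s_p²·(1/21+1/22)) = 1.3151
t = (52.857−31.182)/1.3151 = 16.4821
df = 41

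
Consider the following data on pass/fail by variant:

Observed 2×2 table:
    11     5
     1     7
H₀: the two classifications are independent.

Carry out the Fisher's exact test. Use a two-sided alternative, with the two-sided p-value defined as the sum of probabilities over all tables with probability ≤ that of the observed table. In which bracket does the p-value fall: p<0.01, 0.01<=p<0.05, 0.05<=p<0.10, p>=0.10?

p-value bracket: 0.01<=p<0.05

Margins: r₁=16, r₂=8, c₁=12, c₂=12, n=24
p_obs = C(16,11)·C(8,1)/C(24,12); sum pmf over tables with pmf ≤ p_obs
p-value (two-sided) = 0.02719
→ bracket: 0.01<=p<0.05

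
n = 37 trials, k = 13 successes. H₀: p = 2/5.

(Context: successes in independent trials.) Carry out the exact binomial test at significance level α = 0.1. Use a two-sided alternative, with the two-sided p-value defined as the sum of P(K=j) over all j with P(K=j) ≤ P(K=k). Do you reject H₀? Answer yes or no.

reject H₀: no

Exact binomial: n=37, k=13, p₀=2/5=0.4000
P(X=j) = C(n,j)·p₀^j·(1−p₀)^(n−j); p = Σ P(X=j) over j with P(X=j) ≤ P(X=13)
p-value (two-sided) = 0.61688
At α=0.1: p ≥ α → fail to reject H₀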